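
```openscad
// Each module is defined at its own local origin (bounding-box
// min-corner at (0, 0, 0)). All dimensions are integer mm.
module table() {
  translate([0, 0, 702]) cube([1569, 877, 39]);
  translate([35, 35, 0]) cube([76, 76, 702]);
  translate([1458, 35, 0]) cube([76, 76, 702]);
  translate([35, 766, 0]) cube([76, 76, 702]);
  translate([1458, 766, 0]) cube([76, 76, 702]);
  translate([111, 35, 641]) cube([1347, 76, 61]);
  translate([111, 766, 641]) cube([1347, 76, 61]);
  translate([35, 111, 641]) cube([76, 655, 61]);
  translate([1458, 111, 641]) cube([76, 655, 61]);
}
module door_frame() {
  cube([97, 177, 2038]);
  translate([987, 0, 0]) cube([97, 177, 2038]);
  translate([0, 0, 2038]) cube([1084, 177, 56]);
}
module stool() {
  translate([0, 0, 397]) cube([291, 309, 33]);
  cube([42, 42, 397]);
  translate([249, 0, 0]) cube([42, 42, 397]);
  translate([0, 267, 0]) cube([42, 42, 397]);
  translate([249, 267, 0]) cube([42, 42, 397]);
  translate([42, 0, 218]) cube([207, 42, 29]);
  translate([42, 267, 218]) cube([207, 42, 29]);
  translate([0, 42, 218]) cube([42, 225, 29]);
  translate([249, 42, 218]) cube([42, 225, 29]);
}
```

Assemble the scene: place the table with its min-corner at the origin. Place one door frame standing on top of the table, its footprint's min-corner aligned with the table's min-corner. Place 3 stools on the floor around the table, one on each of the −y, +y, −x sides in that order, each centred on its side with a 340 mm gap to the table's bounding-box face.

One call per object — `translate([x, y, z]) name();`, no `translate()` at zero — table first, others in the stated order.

table();
translate([0, 0, 741]) door_frame();
translate([639, -649, 0]) stool();
translate([639, 1217, 0]) stool();
translate([-631, 284, 0]) stool();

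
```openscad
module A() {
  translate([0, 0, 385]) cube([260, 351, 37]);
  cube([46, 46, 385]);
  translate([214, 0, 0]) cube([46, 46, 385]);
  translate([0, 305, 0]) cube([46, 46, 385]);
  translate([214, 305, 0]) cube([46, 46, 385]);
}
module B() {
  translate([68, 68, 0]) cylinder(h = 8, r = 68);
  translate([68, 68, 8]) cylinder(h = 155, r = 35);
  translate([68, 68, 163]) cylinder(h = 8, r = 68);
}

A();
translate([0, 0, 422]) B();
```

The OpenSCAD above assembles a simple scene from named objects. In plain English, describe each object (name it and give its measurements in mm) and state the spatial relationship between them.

A is a four-legged stool. The seat is a 260×351×37 mm slab whose top surface is at z = 422 mm; four square legs, each 46×46 mm in cross-section, run from the floor (z = 0) to the underside of the seat, each flush with a corner of the seat.

B is a spool: two coaxial disc flanges of radius 68 mm and thickness 8 mm, joined by a core cylinder of radius 35 mm and height 155 mm. The lower flange rests on z = 0 and the three cylinders share a vertical axis.

The spool is on top of the stool.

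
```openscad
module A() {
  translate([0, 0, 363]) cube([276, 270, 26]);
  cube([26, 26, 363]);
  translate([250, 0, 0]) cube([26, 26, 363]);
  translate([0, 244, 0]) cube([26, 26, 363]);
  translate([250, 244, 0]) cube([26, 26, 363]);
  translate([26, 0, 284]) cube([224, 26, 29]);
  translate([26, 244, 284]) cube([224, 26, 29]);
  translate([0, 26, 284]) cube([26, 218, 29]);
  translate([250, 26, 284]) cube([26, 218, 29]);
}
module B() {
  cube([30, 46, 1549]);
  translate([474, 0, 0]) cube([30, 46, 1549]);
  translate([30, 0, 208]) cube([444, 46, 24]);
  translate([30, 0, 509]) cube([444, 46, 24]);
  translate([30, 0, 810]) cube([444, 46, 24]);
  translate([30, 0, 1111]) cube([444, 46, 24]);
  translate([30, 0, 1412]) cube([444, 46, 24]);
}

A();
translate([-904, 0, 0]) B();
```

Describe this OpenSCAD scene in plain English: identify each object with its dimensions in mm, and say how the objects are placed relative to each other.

A is a four-legged stool. The seat is 276×270 mm, 26 mm thick, top at z = 389 mm. It stands on four square legs, each 26×26 mm in cross-section, from z = 0 to the seat underside, each flush with a corner of the seat. Four stretchers, 26 mm wide and 29 mm tall, connect adjacent legs with their undersides at z = 284 mm, each running between the inner faces of the legs it joins and aligned with the legs' outer faces on the other axis.

B is a wooden ladder with two side rails of 30×46 mm section and 1549 mm height, set 504 mm apart overall. Between them run 5 rectangular rungs (46 mm deep, 24 mm thick), front faces flush with the rails' −y face. The bottom of the first rung is 208 mm above the floor and each subsequent rung is 301 mm higher than the one below.

The ladder is on the floor beside the stool on its −x side.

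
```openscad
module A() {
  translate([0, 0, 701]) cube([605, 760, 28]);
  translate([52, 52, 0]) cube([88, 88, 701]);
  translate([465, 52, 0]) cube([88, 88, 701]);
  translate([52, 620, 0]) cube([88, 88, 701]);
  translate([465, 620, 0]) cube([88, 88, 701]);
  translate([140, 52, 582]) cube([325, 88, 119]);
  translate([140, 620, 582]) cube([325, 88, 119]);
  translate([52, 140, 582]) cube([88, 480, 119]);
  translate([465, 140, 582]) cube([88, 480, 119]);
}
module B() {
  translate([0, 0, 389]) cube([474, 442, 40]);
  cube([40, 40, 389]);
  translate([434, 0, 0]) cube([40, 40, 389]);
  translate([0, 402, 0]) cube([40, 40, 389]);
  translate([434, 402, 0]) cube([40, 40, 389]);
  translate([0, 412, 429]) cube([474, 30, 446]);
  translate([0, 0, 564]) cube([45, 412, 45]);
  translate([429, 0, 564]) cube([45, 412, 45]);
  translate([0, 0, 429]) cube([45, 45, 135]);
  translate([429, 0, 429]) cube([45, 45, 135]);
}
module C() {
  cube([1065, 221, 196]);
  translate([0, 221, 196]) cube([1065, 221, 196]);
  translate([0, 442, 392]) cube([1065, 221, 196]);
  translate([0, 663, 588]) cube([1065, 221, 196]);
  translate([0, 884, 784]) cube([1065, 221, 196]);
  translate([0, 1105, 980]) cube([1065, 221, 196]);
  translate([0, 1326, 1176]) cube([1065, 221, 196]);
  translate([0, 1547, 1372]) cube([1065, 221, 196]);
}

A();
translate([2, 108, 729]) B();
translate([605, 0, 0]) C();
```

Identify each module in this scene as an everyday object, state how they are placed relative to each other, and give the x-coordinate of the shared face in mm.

A is a table. B is a chair. C is a staircase. The chair is on top of the table. The staircase is against the table's +x side, with their −y faces flush. The x-coordinate of the shared face is 605 mm.

The table's +x face and the staircase's −x face are both at x = 605 mm.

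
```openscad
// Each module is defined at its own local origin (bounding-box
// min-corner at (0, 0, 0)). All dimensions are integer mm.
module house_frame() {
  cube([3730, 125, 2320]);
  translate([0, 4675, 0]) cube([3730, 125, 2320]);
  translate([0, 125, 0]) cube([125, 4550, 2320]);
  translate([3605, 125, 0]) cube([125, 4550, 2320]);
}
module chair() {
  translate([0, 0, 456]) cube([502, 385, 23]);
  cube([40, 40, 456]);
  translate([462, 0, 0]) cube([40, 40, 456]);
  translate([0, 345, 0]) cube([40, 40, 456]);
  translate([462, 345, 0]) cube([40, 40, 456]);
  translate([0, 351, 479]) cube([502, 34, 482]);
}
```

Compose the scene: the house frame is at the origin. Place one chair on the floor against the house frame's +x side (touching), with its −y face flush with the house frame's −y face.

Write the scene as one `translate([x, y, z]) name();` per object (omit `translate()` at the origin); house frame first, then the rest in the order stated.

house_frame();
translate([3730, 0, 0]) chair();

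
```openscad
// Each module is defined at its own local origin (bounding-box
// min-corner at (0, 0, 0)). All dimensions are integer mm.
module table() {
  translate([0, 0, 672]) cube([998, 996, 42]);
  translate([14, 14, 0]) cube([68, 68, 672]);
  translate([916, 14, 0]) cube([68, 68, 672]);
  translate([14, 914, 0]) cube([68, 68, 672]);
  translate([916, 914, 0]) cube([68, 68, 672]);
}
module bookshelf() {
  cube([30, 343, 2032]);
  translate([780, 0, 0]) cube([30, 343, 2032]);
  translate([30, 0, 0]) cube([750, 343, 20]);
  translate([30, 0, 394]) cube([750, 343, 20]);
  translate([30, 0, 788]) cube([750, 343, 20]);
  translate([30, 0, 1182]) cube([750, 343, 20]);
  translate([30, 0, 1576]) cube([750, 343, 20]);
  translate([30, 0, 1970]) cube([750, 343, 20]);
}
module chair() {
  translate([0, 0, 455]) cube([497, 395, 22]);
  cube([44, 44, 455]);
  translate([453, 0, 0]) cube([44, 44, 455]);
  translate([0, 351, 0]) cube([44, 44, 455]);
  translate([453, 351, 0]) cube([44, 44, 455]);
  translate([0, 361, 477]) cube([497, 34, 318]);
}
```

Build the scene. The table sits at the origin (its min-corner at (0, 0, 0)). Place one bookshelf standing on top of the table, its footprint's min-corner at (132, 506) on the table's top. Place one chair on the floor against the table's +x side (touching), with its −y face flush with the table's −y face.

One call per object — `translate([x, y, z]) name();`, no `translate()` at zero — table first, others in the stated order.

table();
translate([132, 506, 714]) bookshelf();
translate([998, 0, 0]) chair();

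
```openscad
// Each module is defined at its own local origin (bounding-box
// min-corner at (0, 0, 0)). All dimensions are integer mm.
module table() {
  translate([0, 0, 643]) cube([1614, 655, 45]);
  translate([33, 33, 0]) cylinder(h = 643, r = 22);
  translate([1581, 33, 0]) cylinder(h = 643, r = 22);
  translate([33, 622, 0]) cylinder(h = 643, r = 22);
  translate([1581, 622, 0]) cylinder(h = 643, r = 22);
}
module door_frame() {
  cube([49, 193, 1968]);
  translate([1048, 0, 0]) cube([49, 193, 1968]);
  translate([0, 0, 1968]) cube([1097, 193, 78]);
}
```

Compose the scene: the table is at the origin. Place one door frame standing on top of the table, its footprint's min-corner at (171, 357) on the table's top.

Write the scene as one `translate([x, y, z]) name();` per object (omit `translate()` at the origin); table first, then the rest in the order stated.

table();
translate([171, 357, 688]) door_frame();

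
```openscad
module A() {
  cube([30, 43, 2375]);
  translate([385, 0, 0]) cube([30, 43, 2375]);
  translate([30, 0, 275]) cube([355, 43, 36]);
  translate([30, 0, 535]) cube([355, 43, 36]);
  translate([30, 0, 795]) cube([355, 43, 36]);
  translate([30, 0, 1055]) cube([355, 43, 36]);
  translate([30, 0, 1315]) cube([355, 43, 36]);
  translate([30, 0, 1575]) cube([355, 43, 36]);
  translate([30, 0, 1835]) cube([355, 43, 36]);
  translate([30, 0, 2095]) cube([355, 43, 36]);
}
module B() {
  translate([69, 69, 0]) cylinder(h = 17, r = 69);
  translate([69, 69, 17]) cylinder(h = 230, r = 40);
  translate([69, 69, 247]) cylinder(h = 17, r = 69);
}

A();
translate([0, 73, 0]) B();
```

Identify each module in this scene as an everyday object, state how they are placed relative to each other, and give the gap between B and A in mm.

The spool's nearest face is 30 mm from the ladder's +y face.

A is a ladder. B is a spool. The spool is on the floor beside the ladder on its +y side. The gap between the spool and the ladder is 30 mm.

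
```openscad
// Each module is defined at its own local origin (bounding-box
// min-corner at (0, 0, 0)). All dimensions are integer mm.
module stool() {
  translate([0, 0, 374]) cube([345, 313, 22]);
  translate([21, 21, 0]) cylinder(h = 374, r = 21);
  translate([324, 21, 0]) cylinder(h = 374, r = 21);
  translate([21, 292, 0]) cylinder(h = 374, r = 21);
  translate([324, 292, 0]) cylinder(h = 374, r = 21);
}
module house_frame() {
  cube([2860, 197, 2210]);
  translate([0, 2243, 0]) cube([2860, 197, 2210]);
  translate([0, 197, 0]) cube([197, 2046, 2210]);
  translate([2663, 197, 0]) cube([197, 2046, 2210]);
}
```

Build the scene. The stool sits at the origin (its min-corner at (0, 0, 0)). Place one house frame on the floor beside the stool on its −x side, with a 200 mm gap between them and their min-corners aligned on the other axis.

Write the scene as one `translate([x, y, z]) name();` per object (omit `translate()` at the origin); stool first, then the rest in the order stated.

stool();
translate([-3060, 0, 0]) house_frame();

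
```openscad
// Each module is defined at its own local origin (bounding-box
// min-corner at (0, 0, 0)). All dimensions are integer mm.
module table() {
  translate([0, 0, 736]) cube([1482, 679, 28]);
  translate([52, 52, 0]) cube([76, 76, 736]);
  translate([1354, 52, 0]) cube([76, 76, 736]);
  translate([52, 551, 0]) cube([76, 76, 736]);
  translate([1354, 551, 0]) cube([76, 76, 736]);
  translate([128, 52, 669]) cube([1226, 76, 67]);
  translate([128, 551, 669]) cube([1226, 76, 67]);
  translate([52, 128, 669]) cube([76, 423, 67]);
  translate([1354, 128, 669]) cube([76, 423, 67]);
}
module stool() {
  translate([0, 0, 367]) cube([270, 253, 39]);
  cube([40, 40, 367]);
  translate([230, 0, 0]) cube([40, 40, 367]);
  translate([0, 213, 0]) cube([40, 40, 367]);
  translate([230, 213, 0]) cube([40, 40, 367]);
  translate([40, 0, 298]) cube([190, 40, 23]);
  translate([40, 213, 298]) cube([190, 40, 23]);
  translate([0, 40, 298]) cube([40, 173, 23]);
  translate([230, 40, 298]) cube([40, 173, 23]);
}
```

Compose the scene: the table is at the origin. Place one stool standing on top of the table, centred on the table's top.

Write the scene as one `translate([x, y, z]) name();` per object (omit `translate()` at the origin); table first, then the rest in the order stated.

table();
translate([606, 213, 764]) stool();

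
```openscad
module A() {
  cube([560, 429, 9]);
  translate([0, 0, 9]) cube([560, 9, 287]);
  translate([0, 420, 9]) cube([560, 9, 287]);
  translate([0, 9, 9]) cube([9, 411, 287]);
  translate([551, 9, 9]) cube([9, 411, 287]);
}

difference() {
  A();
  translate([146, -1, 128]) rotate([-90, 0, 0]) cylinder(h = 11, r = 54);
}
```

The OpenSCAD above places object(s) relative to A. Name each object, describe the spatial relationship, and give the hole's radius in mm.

A is an open box. The open box has a circular hole through its front wall. The hole's radius is 54 mm.

The subtracted cylinder has r = 54 mm.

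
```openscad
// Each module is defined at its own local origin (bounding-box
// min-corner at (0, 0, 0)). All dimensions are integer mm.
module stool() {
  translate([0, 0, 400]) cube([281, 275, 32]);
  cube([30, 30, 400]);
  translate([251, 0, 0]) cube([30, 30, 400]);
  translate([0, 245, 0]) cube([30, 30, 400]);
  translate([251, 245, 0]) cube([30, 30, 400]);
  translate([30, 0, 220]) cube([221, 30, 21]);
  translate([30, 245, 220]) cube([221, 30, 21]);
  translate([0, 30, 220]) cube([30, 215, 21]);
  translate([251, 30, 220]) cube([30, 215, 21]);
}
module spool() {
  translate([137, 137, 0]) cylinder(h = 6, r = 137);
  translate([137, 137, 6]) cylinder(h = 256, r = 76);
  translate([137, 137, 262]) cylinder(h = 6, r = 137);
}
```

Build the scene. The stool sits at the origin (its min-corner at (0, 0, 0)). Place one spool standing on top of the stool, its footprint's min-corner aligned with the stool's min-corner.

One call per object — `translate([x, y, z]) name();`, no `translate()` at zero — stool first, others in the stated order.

stool();
translate([0, 0, 432]) spool();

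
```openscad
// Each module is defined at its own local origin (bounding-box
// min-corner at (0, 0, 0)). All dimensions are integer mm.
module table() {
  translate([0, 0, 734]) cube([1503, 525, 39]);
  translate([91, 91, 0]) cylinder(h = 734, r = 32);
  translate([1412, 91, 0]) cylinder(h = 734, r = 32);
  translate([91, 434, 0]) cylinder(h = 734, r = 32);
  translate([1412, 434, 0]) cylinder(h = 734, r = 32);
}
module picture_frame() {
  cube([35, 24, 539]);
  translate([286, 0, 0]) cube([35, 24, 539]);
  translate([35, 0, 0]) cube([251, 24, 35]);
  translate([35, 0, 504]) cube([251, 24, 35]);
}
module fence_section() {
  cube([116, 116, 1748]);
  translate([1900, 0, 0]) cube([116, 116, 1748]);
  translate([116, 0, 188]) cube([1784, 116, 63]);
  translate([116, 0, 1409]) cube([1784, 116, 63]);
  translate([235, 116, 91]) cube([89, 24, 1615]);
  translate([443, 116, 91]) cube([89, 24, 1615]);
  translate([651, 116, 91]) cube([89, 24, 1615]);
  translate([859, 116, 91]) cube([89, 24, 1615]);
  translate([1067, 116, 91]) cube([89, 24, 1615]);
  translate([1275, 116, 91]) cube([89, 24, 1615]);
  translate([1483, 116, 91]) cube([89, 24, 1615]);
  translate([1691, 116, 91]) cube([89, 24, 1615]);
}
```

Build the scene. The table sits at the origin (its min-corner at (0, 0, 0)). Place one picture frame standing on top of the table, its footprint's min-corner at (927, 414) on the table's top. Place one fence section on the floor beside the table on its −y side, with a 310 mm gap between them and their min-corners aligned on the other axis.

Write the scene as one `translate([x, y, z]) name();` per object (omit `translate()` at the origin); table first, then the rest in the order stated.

table();
translate([927, 414, 773]) picture_frame();
translate([0, -450, 0]) fence_section();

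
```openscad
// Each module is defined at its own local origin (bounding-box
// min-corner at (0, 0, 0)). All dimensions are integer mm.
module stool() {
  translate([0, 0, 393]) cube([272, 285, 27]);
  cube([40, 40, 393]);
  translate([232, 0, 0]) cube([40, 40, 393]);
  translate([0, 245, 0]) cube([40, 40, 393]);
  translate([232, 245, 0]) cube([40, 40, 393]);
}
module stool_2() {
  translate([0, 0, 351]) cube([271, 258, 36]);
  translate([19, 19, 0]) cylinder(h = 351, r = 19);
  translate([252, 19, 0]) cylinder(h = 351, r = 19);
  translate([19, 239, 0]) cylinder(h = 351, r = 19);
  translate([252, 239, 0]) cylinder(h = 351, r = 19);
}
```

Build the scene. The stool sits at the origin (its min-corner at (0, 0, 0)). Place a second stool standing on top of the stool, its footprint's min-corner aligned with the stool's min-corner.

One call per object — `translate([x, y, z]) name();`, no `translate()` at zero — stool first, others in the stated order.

stool();
translate([0, 0, 420]) stool_2();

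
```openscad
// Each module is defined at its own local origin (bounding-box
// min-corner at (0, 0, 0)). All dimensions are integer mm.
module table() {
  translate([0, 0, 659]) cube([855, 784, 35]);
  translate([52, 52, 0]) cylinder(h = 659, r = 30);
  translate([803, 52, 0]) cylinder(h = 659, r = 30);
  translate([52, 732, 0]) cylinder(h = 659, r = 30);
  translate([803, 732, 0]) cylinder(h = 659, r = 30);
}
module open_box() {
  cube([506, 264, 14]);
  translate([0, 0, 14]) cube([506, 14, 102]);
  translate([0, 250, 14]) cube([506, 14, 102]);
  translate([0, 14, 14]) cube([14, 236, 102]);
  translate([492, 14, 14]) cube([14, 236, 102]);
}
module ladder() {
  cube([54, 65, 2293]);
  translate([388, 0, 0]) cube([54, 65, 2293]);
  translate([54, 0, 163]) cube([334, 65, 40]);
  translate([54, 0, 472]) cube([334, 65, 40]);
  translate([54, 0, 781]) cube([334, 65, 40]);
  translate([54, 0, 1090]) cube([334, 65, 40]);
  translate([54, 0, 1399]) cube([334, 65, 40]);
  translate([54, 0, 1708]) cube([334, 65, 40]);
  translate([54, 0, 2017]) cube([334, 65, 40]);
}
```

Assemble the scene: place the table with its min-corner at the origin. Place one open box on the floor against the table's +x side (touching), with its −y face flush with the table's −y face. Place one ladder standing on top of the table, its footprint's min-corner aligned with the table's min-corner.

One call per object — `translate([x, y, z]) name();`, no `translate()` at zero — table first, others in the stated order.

table();
translate([855, 0, 0]) open_box();
translate([0, 0, 694]) ladder();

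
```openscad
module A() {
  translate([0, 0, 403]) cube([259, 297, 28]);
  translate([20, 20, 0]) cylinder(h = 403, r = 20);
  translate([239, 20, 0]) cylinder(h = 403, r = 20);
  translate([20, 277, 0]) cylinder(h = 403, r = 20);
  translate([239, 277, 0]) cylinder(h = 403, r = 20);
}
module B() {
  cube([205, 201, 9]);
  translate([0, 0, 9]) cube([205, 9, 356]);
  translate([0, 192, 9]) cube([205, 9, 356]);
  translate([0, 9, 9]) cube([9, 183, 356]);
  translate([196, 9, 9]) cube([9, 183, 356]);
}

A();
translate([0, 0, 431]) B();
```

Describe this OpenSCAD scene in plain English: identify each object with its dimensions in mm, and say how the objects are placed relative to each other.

A is a simple wooden stool: a rectangular seat 259 mm (x) by 297 mm (y), 28 mm thick, top face at z = 431 mm, on four round legs, each 40 mm in diameter. The legs rest on z = 0, each leg's axis is inset half a diameter from the nearest pair of seat edges (so the leg's bounding box is flush with the corner).

B is an open-topped rectangular box: outside dimensions 205×201×365 mm, with a uniform wall and base thickness of 9 mm. The base is a full 205×201 slab on the floor; four walls sit on top of the base. The front and back walls (the −y and +y sides) span the full width; the two side walls fit between them.

The open box is on top of the stool.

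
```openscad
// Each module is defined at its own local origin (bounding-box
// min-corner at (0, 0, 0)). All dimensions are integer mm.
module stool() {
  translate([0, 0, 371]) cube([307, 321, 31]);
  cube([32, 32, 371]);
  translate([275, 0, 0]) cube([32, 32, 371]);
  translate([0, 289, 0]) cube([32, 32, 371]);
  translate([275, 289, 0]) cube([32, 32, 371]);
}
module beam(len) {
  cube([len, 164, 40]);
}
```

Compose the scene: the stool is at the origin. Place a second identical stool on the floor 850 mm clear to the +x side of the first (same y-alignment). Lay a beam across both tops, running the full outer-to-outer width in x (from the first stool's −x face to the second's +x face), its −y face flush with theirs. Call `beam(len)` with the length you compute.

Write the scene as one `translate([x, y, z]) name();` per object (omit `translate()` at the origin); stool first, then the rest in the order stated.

stool();
translate([1157, 0, 0]) stool();
translate([0, 0, 402]) beam(1464);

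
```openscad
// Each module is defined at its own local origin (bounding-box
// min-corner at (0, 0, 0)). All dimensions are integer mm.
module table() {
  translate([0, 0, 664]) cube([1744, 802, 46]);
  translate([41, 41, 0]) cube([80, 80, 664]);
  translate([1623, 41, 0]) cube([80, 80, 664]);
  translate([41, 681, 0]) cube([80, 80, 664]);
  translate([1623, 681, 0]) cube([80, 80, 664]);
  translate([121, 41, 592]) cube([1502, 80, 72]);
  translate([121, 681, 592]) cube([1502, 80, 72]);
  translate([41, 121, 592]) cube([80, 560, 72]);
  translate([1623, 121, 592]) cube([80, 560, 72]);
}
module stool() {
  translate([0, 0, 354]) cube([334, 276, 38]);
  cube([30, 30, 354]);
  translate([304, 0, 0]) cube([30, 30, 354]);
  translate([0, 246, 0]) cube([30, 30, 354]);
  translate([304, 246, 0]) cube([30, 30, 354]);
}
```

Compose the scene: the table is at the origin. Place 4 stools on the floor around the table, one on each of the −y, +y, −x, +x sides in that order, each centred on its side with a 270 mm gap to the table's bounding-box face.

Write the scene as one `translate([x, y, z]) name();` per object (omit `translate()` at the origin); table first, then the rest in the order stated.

table();
translate([705, -546, 0]) stool();
translate([705, 1072, 0]) stool();
translate([-604, 263, 0]) stool();
translate([2014, 263, 0]) stool();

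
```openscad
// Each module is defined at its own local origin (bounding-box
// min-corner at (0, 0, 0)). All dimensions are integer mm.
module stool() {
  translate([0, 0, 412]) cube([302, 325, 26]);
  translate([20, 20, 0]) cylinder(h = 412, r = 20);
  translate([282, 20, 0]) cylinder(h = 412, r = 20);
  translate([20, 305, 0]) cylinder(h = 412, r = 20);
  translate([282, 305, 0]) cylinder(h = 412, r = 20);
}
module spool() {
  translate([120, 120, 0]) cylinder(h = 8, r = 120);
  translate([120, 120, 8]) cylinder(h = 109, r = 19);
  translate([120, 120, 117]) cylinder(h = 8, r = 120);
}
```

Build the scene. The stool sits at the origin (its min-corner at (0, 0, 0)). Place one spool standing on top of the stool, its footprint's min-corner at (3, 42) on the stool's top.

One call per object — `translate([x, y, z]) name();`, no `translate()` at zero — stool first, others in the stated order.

stool();
translate([3, 42, 438]) spool();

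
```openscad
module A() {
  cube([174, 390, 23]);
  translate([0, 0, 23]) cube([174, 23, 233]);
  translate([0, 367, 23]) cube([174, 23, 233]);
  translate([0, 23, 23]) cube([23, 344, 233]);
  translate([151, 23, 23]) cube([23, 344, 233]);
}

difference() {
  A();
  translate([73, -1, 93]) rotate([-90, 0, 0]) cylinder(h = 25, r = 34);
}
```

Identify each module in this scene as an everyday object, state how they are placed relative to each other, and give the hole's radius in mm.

A is an open box. The open box has a circular hole through its front wall. The hole's radius is 34 mm.

The subtracted cylinder has r = 34 mm.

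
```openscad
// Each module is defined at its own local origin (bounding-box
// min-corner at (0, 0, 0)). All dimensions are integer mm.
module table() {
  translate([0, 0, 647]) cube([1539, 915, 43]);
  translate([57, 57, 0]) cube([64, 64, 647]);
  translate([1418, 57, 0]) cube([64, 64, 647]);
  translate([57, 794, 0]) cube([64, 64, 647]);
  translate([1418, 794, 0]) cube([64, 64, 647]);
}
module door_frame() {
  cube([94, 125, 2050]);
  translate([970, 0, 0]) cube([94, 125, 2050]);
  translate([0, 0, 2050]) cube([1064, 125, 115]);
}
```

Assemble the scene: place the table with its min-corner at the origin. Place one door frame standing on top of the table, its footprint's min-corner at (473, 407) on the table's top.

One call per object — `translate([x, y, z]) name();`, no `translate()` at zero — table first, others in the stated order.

table();
translate([473, 407, 690]) door_frame();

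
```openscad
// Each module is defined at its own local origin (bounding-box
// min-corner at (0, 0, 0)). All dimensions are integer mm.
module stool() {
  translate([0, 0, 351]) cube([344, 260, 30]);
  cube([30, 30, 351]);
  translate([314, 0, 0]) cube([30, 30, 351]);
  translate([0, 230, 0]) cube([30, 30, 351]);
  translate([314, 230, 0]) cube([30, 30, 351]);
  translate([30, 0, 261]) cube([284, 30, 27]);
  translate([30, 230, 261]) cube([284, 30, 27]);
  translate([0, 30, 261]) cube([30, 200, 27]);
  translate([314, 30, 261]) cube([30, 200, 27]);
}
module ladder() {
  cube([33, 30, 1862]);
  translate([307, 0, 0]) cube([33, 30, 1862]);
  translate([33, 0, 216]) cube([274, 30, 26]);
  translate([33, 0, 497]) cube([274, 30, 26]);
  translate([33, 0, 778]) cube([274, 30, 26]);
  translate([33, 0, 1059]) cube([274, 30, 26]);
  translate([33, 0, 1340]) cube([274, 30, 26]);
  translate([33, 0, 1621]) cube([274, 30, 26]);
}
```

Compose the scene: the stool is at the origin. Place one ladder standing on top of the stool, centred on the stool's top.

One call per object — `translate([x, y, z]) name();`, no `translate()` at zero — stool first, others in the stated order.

stool();
translate([2, 115, 381]) ladder();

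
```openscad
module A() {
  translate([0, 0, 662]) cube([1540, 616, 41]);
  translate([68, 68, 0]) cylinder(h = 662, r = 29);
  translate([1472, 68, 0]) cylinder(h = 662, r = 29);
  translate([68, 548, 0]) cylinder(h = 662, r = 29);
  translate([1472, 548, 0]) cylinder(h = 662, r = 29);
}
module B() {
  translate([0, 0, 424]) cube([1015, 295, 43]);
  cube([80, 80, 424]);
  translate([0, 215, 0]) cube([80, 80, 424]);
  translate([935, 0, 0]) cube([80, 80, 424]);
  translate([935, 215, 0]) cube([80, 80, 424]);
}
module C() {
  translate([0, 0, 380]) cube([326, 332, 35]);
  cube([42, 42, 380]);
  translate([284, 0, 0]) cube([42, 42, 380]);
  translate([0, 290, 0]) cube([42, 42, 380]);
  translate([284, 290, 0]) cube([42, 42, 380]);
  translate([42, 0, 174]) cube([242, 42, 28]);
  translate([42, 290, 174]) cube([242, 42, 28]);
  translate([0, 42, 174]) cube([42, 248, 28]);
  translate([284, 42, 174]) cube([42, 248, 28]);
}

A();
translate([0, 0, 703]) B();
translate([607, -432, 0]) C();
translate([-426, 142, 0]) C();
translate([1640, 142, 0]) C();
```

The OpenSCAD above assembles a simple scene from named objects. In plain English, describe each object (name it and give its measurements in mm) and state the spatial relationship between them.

A is a rectangular dining table. The top is 1540×616×41 mm with its upper surface at z = 703 mm. It stands on four round legs of 58 mm diameter, each leg's bounding box inset 39 mm from the nearest pair of top edges, running from the floor to the underside of the top.

B is a bench: a 1015×295 mm seat slab, 43 mm thick, top at z = 467 mm, on four 80×80 mm square legs flush with the seat corners and standing on z = 0.

C is a four-legged stool. The seat is 326×332 mm, 35 mm thick, top at z = 415 mm. It stands on four square legs, each 42×42 mm in cross-section, from z = 0 to the seat underside, each flush with a corner of the seat. Four stretchers, 42 mm wide and 28 mm tall, connect adjacent legs with their undersides at z = 174 mm, each running between the inner faces of the legs it joins and aligned with the legs' outer faces on the other axis.

The bench is on top of the table. Three stools sit around the table at the −y, −x, +x sides.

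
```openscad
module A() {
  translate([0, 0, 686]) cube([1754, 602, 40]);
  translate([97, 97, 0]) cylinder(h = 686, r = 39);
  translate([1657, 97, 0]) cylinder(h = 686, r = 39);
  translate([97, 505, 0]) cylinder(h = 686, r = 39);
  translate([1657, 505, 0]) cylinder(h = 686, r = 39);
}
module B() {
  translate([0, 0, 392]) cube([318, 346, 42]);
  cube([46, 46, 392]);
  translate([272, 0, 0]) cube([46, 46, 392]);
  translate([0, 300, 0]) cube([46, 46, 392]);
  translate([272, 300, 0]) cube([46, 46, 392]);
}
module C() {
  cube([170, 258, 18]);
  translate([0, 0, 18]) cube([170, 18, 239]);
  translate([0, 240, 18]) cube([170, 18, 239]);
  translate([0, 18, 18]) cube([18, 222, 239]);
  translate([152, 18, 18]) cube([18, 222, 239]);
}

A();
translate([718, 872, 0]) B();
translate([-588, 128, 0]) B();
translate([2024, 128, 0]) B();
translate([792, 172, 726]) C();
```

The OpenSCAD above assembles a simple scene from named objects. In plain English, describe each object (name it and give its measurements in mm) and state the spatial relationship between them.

A is a table with a 1754×602 mm rectangular top, 40 mm thick, top surface at z = 726 mm, supported by four round legs of 78 mm diameter, each leg's bounding box inset 58 mm from the nearest pair of top edges, running from the floor.

B is a four-legged stool. The seat is a 318×346×42 mm slab whose top surface is at z = 434 mm; four square legs, each 46×46 mm in cross-section, run from the floor (z = 0) to the underside of the seat, each flush with a corner of the seat.

C is an open storage box with external size 170×258×257 mm and wall thickness 18 mm (the base is also 18 mm thick). The base covers the whole footprint; the four walls stand on the base, with the y-facing walls full-width and the x-facing walls fitting between their inner faces.

Three stools sit around the table at the +y, −x, +x sides. The open box is on top of the table, centred.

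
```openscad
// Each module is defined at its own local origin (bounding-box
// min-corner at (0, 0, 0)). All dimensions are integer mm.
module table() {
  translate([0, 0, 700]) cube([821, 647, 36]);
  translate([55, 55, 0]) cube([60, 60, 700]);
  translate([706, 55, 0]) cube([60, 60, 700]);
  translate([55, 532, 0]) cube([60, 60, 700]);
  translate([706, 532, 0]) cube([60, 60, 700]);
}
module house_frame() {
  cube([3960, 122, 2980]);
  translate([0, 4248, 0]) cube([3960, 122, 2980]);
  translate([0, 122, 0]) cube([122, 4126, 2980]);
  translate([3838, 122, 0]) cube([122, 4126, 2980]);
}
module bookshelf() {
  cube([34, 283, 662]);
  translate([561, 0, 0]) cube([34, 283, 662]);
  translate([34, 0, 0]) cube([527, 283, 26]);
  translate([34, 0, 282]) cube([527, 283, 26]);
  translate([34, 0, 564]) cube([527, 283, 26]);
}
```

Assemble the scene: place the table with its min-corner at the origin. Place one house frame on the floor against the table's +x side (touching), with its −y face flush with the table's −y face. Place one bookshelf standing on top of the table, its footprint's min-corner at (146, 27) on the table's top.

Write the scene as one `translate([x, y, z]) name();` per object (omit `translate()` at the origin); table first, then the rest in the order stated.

table();
translate([821, 0, 0]) house_frame();
translate([146, 27, 736]) bookshelf();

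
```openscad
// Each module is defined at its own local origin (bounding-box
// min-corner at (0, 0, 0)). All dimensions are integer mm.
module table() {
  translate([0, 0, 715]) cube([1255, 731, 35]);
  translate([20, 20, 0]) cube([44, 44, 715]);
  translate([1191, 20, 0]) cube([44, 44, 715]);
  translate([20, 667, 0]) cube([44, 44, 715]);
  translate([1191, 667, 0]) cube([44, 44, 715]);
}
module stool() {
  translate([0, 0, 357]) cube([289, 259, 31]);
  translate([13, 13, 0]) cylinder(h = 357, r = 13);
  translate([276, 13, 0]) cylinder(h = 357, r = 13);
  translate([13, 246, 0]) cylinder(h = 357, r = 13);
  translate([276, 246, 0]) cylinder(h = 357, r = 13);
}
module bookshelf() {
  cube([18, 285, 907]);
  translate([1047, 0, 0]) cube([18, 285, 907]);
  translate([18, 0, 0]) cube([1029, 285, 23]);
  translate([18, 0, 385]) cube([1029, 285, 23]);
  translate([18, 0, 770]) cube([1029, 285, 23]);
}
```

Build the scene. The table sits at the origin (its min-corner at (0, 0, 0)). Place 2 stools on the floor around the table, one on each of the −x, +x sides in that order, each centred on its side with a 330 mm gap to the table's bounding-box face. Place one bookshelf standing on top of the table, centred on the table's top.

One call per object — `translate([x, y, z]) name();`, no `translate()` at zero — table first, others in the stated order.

table();
translate([-619, 236, 0]) stool();
translate([1585, 236, 0]) stool();
translate([95, 223, 750]) bookshelf();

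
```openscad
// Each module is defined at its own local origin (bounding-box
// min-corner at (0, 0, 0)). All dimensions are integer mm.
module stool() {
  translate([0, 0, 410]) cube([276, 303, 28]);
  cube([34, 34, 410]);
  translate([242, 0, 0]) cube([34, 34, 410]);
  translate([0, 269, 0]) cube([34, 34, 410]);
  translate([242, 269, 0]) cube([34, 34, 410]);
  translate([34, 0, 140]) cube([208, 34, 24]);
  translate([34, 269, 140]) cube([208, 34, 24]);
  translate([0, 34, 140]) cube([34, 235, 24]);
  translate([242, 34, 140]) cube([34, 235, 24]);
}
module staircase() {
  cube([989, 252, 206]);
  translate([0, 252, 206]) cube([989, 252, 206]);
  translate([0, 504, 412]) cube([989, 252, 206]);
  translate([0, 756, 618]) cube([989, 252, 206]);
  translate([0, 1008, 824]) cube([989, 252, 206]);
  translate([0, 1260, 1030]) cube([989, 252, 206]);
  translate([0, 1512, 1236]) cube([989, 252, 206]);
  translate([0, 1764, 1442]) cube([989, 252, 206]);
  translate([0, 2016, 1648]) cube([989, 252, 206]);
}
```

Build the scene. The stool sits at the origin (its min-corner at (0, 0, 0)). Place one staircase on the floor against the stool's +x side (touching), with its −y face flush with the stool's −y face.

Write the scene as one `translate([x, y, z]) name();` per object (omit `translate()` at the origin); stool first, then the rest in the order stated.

stool();
translate([276, 0, 0]) staircase();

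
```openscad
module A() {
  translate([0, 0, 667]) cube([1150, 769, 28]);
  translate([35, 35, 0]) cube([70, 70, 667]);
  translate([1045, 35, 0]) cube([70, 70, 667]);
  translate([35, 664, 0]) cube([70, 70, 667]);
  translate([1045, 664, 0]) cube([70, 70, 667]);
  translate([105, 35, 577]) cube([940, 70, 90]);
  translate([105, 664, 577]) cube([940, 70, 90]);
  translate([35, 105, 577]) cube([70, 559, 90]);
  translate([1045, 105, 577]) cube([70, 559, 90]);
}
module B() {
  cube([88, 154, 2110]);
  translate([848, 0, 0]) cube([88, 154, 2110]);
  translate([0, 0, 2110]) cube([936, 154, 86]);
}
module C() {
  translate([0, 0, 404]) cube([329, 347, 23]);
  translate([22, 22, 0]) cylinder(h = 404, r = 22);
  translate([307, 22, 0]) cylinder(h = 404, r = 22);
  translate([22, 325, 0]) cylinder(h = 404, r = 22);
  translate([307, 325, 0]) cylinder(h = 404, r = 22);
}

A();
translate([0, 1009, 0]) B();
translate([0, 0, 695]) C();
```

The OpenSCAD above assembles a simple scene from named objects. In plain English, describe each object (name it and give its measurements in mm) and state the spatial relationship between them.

A is a table with a 1150×769 mm rectangular top, 28 mm thick, top surface at z = 695 mm, supported by four 70×70 mm square legs, each inset 35 mm from the nearest pair of top edges, running from the floor. Four apron rails, 70 mm thick and 90 mm tall, run between adjacent legs with their top edges flush with the underside of the top and their outer faces flush with the legs' outer faces.

B is a rectangular door frame: two vertical jambs of 88×154 mm section, 2110 mm tall, with a clear opening 760 mm wide between their inner faces. A header 86 mm tall and 154 mm deep lies on top of the jambs and spans the full outside width.

C is a four-legged stool. The seat is a 329×347×23 mm slab whose top surface is at z = 427 mm; four round legs, each 44 mm in diameter, run from the floor (z = 0) to the underside of the seat, each leg's axis is inset half a diameter from the nearest pair of seat edges (so the leg's bounding box is flush with the corner).

The door frame is on the floor beside the table on its +y side. The stool is on top of the table.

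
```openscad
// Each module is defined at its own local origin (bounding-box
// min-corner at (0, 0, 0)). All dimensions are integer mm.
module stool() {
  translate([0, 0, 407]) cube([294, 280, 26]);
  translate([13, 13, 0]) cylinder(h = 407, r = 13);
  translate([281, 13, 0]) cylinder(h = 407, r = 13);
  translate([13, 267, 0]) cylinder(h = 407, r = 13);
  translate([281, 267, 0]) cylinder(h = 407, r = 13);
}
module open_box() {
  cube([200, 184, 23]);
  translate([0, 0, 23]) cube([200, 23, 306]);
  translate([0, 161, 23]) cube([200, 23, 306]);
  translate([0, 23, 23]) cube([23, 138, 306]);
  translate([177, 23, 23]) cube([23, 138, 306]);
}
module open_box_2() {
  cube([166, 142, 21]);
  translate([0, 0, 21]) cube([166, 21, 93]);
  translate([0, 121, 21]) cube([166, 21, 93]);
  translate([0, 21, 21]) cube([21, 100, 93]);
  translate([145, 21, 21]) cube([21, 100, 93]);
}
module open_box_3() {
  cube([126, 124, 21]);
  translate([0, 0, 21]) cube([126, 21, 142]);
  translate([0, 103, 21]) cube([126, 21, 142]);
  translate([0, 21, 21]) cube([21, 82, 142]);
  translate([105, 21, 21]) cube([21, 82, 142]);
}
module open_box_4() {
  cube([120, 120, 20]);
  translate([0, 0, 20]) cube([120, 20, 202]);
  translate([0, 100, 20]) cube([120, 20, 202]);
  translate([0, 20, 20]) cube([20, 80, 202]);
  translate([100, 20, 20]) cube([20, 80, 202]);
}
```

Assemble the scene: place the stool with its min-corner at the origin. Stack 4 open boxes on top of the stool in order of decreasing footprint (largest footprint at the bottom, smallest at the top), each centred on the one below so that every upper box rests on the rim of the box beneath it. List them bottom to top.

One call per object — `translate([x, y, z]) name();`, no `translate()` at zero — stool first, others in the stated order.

stool();
translate([47, 48, 433]) open_box();
translate([64, 69, 762]) open_box_2();
translate([84, 78, 876]) open_box_3();
translate([87, 80, 1039]) open_box_4();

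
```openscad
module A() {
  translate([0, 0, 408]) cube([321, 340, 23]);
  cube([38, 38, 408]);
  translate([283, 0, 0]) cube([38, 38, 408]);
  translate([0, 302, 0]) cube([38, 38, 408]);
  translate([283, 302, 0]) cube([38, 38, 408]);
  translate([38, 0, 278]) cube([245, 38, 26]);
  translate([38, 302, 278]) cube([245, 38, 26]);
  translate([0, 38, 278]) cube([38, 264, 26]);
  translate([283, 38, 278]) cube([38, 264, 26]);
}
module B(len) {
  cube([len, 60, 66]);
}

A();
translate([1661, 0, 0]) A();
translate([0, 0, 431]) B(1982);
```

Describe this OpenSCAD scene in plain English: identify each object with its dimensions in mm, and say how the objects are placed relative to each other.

A is a four-legged stool. The seat is a 321×340×23 mm slab whose top surface is at z = 431 mm; four square legs, each 38×38 mm in cross-section, run from the floor (z = 0) to the underside of the seat, each flush with a corner of the seat. Four stretchers, 38 mm wide and 26 mm tall, connect adjacent legs with their undersides at z = 278 mm, each running between the inner faces of the legs it joins and aligned with the legs' outer faces on the other axis.

B is a rectangular beam 1982 mm long (x), 60 mm deep (y), 66 mm thick (z).

The beam spans the tops of two stools placed 1340 mm apart, resting at z = 431 mm.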